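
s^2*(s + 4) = s^3 + 4*s^2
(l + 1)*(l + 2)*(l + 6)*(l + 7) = l^4 + 16*l^3 + 83*l^2 + 152*l + 84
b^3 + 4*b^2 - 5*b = b*(b - 1)*(b + 5)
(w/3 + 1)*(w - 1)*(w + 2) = w^3/3 + 4*w^2/3 + w/3 - 2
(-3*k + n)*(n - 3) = -3*k*n + 9*k + n^2 - 3*n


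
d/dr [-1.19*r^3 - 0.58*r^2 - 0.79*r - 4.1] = -3.57*r^2 - 1.16*r - 0.79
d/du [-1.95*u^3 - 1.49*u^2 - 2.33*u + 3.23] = -5.85*u^2 - 2.98*u - 2.33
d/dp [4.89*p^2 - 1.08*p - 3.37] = 9.78*p - 1.08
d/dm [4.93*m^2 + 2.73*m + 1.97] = 9.86*m + 2.73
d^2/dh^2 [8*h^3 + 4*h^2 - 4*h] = 48*h + 8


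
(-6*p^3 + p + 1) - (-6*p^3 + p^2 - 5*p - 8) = -p^2 + 6*p + 9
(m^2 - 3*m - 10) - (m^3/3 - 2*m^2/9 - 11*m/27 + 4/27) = -m^3/3 + 11*m^2/9 - 70*m/27 - 274/27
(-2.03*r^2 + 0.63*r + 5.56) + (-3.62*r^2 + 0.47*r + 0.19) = -5.65*r^2 + 1.1*r + 5.75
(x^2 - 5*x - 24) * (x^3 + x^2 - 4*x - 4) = x^5 - 4*x^4 - 33*x^3 - 8*x^2 + 116*x + 96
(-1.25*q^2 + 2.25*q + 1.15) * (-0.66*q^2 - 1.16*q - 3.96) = 0.825*q^4 - 0.0350000000000001*q^3 + 1.581*q^2 - 10.244*q - 4.554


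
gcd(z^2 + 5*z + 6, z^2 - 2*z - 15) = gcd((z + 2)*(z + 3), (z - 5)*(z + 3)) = z + 3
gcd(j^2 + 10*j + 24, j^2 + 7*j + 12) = j + 4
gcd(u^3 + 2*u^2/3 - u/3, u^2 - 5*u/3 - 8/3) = u + 1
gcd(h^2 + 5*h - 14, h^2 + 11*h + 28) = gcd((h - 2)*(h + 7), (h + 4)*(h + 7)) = h + 7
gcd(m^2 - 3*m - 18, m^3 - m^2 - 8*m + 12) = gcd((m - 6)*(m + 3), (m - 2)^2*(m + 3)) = m + 3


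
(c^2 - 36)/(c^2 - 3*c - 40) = (36 - c^2)/(-c^2 + 3*c + 40)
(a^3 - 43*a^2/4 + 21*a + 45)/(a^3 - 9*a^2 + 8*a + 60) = (4*a^2 - 19*a - 30)/(4*(a^2 - 3*a - 10))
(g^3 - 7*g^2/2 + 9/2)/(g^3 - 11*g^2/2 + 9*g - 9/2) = (g + 1)/(g - 1)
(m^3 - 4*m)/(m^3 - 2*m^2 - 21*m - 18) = m*(4 - m^2)/(-m^3 + 2*m^2 + 21*m + 18)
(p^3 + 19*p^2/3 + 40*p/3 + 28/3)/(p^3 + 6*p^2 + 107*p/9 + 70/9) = 3*(p + 2)/(3*p + 5)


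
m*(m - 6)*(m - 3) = m^3 - 9*m^2 + 18*m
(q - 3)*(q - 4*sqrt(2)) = q^2 - 4*sqrt(2)*q - 3*q + 12*sqrt(2)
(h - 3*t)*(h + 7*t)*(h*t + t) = h^3*t + 4*h^2*t^2 + h^2*t - 21*h*t^3 + 4*h*t^2 - 21*t^3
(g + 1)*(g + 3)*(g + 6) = g^3 + 10*g^2 + 27*g + 18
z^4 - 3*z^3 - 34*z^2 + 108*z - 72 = (z - 6)*(z - 2)*(z - 1)*(z + 6)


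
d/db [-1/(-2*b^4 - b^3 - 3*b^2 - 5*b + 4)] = (-8*b^3 - 3*b^2 - 6*b - 5)/(2*b^4 + b^3 + 3*b^2 + 5*b - 4)^2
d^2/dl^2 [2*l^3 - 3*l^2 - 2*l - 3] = 12*l - 6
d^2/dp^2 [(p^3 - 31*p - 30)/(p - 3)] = 2*(p^3 - 9*p^2 + 27*p - 123)/(p^3 - 9*p^2 + 27*p - 27)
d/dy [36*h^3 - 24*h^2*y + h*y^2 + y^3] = -24*h^2 + 2*h*y + 3*y^2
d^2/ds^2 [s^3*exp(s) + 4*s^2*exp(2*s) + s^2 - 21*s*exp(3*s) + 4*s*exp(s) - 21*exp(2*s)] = s^3*exp(s) + 16*s^2*exp(2*s) + 6*s^2*exp(s) - 189*s*exp(3*s) + 32*s*exp(2*s) + 10*s*exp(s) - 126*exp(3*s) - 76*exp(2*s) + 8*exp(s) + 2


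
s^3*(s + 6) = s^4 + 6*s^3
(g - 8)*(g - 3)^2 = g^3 - 14*g^2 + 57*g - 72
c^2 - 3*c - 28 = (c - 7)*(c + 4)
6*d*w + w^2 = w*(6*d + w)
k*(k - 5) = k^2 - 5*k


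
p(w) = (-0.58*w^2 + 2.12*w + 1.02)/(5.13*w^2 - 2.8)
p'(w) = -10.26*w*(-0.58*w^2 + 2.12*w + 1.02)/(5.13*w^2 - 2.8)^2 + (2.12 - 1.16*w)/(5.13*w^2 - 2.8)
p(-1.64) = -0.37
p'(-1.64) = -0.19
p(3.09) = 0.04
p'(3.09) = -0.06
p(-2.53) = -0.27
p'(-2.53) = -0.06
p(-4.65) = -0.20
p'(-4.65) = -0.02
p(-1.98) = -0.31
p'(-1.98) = -0.11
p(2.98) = 0.05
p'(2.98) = -0.07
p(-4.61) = -0.20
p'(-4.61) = -0.02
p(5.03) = -0.02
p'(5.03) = -0.02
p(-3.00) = -0.24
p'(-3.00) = -0.04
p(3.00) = 0.05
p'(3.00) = -0.07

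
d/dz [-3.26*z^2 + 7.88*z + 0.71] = 7.88 - 6.52*z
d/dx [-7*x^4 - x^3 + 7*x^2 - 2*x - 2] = -28*x^3 - 3*x^2 + 14*x - 2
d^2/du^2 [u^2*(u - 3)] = 6*u - 6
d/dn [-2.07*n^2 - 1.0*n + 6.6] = -4.14*n - 1.0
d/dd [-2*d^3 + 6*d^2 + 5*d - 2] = -6*d^2 + 12*d + 5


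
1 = 1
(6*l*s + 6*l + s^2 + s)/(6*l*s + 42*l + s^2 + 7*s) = (s + 1)/(s + 7)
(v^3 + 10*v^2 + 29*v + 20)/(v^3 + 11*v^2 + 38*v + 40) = (v + 1)/(v + 2)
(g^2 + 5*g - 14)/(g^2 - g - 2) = (g + 7)/(g + 1)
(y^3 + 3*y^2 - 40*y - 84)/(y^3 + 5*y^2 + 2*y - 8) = (y^2 + y - 42)/(y^2 + 3*y - 4)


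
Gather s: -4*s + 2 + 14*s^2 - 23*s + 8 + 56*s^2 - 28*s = 70*s^2 - 55*s + 10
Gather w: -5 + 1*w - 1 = w - 6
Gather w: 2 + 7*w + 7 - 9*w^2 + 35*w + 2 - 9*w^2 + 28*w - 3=-18*w^2 + 70*w + 8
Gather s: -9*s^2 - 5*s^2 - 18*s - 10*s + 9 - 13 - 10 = -14*s^2 - 28*s - 14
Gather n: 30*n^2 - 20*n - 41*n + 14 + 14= 30*n^2 - 61*n + 28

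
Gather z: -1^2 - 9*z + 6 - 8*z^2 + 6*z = -8*z^2 - 3*z + 5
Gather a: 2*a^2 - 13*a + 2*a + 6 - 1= 2*a^2 - 11*a + 5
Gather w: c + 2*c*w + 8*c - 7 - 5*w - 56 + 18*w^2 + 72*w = 9*c + 18*w^2 + w*(2*c + 67) - 63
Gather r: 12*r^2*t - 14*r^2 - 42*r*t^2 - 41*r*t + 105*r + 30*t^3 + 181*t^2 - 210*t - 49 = r^2*(12*t - 14) + r*(-42*t^2 - 41*t + 105) + 30*t^3 + 181*t^2 - 210*t - 49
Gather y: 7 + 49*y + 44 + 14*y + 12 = 63*y + 63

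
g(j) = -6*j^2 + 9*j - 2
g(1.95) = -7.26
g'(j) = 9 - 12*j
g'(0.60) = 1.80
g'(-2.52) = 39.24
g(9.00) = -407.00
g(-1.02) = -17.42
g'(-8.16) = 106.92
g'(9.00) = -99.00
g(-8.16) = -474.95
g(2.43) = -15.56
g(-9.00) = -569.00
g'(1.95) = -14.40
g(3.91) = -58.54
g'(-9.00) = 117.00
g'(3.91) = -37.92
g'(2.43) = -20.16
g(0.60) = 1.24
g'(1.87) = -13.44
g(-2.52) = -62.78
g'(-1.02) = 21.24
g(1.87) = -6.15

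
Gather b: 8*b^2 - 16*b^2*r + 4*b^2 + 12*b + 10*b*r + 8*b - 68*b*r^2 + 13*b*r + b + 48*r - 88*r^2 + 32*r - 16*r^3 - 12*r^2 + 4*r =b^2*(12 - 16*r) + b*(-68*r^2 + 23*r + 21) - 16*r^3 - 100*r^2 + 84*r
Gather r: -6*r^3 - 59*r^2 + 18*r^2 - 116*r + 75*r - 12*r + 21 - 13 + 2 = -6*r^3 - 41*r^2 - 53*r + 10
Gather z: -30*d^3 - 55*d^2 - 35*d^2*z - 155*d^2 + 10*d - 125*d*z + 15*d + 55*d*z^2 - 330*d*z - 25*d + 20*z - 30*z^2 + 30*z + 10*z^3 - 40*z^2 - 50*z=-30*d^3 - 210*d^2 + 10*z^3 + z^2*(55*d - 70) + z*(-35*d^2 - 455*d)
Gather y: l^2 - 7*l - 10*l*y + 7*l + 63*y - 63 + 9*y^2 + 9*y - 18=l^2 + 9*y^2 + y*(72 - 10*l) - 81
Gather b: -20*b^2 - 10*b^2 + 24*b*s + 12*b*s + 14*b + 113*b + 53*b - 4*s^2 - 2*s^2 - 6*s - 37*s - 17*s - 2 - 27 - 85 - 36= -30*b^2 + b*(36*s + 180) - 6*s^2 - 60*s - 150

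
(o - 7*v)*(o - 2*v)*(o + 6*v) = o^3 - 3*o^2*v - 40*o*v^2 + 84*v^3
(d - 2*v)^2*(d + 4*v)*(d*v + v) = d^4*v + d^3*v - 12*d^2*v^3 + 16*d*v^4 - 12*d*v^3 + 16*v^4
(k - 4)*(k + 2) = k^2 - 2*k - 8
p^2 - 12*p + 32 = (p - 8)*(p - 4)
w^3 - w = w*(w - 1)*(w + 1)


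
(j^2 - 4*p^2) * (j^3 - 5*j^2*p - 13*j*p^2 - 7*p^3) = j^5 - 5*j^4*p - 17*j^3*p^2 + 13*j^2*p^3 + 52*j*p^4 + 28*p^5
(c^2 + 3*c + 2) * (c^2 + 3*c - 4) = c^4 + 6*c^3 + 7*c^2 - 6*c - 8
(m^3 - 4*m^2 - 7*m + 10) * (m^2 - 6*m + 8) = m^5 - 10*m^4 + 25*m^3 + 20*m^2 - 116*m + 80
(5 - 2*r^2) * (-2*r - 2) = 4*r^3 + 4*r^2 - 10*r - 10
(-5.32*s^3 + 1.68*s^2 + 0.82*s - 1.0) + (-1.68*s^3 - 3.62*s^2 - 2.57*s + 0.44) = -7.0*s^3 - 1.94*s^2 - 1.75*s - 0.56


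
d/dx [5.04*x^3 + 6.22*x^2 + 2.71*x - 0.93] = 15.12*x^2 + 12.44*x + 2.71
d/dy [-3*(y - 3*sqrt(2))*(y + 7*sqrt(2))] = -6*y - 12*sqrt(2)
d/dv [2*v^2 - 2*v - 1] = 4*v - 2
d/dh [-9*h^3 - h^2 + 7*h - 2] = -27*h^2 - 2*h + 7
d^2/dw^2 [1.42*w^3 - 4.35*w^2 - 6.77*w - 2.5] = 8.52*w - 8.7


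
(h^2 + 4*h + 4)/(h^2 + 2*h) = (h + 2)/h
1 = 1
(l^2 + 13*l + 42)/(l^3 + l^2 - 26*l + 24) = (l + 7)/(l^2 - 5*l + 4)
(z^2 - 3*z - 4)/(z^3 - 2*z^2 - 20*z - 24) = (-z^2 + 3*z + 4)/(-z^3 + 2*z^2 + 20*z + 24)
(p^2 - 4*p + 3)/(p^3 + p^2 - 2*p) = (p - 3)/(p*(p + 2))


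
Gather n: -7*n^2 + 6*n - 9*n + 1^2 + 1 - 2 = -7*n^2 - 3*n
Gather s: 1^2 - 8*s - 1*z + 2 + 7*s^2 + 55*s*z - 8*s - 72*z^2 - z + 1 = 7*s^2 + s*(55*z - 16) - 72*z^2 - 2*z + 4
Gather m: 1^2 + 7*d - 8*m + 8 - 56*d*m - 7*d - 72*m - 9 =m*(-56*d - 80)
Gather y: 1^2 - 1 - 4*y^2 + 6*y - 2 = -4*y^2 + 6*y - 2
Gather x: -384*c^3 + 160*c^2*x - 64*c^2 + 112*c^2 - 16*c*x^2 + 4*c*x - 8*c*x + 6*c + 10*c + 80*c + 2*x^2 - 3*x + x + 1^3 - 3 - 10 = -384*c^3 + 48*c^2 + 96*c + x^2*(2 - 16*c) + x*(160*c^2 - 4*c - 2) - 12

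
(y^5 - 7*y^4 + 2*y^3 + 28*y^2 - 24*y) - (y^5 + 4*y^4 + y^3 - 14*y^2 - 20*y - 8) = -11*y^4 + y^3 + 42*y^2 - 4*y + 8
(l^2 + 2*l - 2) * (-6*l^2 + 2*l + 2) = -6*l^4 - 10*l^3 + 18*l^2 - 4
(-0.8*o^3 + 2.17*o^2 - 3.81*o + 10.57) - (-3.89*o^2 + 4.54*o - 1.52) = -0.8*o^3 + 6.06*o^2 - 8.35*o + 12.09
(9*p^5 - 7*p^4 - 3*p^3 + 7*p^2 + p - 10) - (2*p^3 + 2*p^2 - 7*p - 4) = 9*p^5 - 7*p^4 - 5*p^3 + 5*p^2 + 8*p - 6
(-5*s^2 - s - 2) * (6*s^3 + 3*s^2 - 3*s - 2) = -30*s^5 - 21*s^4 + 7*s^2 + 8*s + 4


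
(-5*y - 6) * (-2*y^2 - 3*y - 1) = 10*y^3 + 27*y^2 + 23*y + 6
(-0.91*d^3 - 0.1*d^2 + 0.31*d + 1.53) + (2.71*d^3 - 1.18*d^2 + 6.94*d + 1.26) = 1.8*d^3 - 1.28*d^2 + 7.25*d + 2.79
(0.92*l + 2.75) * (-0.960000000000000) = -0.8832*l - 2.64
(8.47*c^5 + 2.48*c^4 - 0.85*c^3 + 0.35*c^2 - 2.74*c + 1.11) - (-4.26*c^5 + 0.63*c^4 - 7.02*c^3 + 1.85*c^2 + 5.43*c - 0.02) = 12.73*c^5 + 1.85*c^4 + 6.17*c^3 - 1.5*c^2 - 8.17*c + 1.13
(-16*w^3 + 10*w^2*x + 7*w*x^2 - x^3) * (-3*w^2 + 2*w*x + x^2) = 48*w^5 - 62*w^4*x - 17*w^3*x^2 + 27*w^2*x^3 + 5*w*x^4 - x^5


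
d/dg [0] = 0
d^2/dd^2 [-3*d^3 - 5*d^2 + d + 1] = -18*d - 10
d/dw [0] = 0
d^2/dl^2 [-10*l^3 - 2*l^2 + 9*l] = -60*l - 4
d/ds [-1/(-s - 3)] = -1/(s + 3)^2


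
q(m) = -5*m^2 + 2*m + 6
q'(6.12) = -59.20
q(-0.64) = 2.67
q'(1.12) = -9.20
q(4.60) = -90.60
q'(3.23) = -30.30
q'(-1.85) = 20.50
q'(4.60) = -44.00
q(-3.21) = -51.94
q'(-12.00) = 122.00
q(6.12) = -169.03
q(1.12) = 1.97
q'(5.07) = -48.70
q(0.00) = 6.00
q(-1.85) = -14.81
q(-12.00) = -738.00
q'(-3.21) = 34.10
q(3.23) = -39.70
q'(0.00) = 2.00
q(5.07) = -112.38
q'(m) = 2 - 10*m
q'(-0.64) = 8.40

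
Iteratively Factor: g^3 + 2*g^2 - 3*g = (g - 1)*(g^2 + 3*g) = (g - 1)*(g + 3)*(g)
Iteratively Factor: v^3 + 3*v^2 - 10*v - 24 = (v - 3)*(v^2 + 6*v + 8) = (v - 3)*(v + 2)*(v + 4)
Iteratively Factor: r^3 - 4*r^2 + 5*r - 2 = (r - 2)*(r^2 - 2*r + 1) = (r - 2)*(r - 1)*(r - 1)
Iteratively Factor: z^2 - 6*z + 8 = (z - 2)*(z - 4)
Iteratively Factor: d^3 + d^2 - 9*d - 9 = (d + 1)*(d^2 - 9) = (d - 3)*(d + 1)*(d + 3)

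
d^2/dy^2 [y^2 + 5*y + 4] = 2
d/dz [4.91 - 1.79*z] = -1.79000000000000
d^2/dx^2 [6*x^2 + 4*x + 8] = 12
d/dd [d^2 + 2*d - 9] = 2*d + 2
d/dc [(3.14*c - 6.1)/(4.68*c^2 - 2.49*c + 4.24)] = (-14.6952*c^2 + 57.096*c - 1.8754)/(21.9024*c^4 - 23.3064*c^3 + 45.8865*c^2 - 21.1152*c + 17.9776)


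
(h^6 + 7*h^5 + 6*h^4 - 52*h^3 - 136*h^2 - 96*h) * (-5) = -5*h^6 - 35*h^5 - 30*h^4 + 260*h^3 + 680*h^2 + 480*h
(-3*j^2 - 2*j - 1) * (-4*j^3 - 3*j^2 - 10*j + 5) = 12*j^5 + 17*j^4 + 40*j^3 + 8*j^2 - 5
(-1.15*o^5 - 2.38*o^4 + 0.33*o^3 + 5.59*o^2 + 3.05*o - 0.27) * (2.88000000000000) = -3.312*o^5 - 6.8544*o^4 + 0.9504*o^3 + 16.0992*o^2 + 8.784*o - 0.7776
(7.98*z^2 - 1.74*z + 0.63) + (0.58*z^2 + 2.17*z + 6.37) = 8.56*z^2 + 0.43*z + 7.0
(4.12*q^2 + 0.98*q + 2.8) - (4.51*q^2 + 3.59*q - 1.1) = -0.39*q^2 - 2.61*q + 3.9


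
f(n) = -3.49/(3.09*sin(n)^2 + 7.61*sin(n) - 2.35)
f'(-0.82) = 0.19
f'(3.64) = -0.51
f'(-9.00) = -0.65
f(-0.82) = 0.56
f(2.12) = -0.55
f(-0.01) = 1.44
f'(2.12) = -0.57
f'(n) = -3.49*(-6.18*sin(n)*cos(n) - 7.61*cos(n))/(3.09*sin(n)^2 + 7.61*sin(n) - 2.35)^2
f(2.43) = -0.89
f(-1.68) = 0.51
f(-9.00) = 0.70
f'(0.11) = 13.17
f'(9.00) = -18.79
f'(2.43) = -1.99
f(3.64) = 0.66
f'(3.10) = -6.67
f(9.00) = -2.66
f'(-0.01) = 4.48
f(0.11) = 2.36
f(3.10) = 1.72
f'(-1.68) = -0.01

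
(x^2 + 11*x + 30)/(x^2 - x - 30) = (x + 6)/(x - 6)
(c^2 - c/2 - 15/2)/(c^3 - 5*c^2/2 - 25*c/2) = (c - 3)/(c*(c - 5))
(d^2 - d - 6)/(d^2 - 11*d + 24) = (d + 2)/(d - 8)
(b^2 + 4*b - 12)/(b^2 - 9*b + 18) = (b^2 + 4*b - 12)/(b^2 - 9*b + 18)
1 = 1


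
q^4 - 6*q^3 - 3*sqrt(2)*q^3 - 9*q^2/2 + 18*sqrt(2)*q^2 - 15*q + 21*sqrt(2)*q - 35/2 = (q - 7)*(q + 1)*(q - 5*sqrt(2)/2)*(q - sqrt(2)/2)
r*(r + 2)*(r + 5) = r^3 + 7*r^2 + 10*r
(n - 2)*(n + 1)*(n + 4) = n^3 + 3*n^2 - 6*n - 8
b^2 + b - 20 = (b - 4)*(b + 5)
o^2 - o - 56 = (o - 8)*(o + 7)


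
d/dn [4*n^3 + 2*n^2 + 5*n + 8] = 12*n^2 + 4*n + 5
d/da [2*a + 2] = 2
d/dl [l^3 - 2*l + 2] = 3*l^2 - 2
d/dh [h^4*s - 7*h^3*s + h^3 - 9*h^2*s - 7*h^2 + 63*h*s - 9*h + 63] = 4*h^3*s - 21*h^2*s + 3*h^2 - 18*h*s - 14*h + 63*s - 9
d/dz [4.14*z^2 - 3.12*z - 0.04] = 8.28*z - 3.12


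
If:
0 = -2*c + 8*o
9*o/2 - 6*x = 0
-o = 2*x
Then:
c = 0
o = 0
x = 0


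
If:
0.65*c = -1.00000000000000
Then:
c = -1.54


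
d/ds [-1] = 0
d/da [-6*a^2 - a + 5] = -12*a - 1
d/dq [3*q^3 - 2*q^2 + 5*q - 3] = 9*q^2 - 4*q + 5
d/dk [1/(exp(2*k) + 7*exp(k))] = (-2*exp(k) - 7)*exp(-k)/(exp(k) + 7)^2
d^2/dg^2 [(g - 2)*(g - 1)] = 2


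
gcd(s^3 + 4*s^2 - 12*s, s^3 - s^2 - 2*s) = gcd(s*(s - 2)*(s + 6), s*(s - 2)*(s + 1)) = s^2 - 2*s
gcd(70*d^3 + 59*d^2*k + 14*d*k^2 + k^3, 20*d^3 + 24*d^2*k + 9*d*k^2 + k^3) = 10*d^2 + 7*d*k + k^2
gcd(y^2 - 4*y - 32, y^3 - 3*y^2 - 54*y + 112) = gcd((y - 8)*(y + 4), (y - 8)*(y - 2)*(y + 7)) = y - 8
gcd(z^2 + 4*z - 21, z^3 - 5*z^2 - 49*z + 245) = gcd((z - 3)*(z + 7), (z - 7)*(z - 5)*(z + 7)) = z + 7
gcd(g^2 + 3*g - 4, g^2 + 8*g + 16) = g + 4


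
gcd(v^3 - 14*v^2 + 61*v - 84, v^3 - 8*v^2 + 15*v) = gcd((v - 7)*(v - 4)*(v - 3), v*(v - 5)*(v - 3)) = v - 3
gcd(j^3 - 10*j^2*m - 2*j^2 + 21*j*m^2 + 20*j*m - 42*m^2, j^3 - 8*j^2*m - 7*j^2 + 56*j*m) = 1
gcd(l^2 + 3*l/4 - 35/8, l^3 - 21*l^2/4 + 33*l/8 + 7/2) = l - 7/4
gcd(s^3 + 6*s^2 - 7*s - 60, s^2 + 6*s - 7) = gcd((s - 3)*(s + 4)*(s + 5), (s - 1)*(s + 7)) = 1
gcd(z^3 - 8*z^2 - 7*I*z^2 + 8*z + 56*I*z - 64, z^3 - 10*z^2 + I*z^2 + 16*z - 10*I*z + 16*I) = z^2 + z*(-8 + I) - 8*I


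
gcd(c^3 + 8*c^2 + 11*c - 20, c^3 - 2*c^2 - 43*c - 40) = c + 5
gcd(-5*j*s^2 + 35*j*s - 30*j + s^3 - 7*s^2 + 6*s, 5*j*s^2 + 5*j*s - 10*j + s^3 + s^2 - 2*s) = s - 1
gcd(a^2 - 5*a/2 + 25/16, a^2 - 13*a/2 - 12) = 1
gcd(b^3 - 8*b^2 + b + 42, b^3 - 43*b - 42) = b - 7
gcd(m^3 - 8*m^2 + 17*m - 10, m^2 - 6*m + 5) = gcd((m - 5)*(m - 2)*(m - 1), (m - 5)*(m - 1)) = m^2 - 6*m + 5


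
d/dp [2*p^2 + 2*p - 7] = 4*p + 2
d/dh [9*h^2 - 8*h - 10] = 18*h - 8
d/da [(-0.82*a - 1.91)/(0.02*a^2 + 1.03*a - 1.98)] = (0.0164*a^2 + 0.0764*a + 3.5909)/(0.0004*a^4 + 0.0412*a^3 + 0.9817*a^2 - 4.0788*a + 3.9204)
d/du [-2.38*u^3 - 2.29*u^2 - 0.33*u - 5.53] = -7.14*u^2 - 4.58*u - 0.33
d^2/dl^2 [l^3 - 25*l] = 6*l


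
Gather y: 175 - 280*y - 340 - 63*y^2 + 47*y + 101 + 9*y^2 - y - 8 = -54*y^2 - 234*y - 72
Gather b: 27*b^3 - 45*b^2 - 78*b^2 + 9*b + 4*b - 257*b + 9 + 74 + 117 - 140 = 27*b^3 - 123*b^2 - 244*b + 60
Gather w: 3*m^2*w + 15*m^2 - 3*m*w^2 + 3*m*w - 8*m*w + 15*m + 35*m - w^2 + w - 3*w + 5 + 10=15*m^2 + 50*m + w^2*(-3*m - 1) + w*(3*m^2 - 5*m - 2) + 15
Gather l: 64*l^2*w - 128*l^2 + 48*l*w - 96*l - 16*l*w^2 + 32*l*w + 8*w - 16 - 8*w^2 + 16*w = l^2*(64*w - 128) + l*(-16*w^2 + 80*w - 96) - 8*w^2 + 24*w - 16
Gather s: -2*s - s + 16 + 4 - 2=18 - 3*s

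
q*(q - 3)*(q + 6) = q^3 + 3*q^2 - 18*q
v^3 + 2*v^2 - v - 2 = (v - 1)*(v + 1)*(v + 2)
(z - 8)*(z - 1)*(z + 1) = z^3 - 8*z^2 - z + 8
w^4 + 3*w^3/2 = w^3*(w + 3/2)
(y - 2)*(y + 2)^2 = y^3 + 2*y^2 - 4*y - 8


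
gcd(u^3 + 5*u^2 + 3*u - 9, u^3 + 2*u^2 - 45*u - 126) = u + 3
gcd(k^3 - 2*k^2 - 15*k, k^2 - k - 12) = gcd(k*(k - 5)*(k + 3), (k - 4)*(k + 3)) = k + 3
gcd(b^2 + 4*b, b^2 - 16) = b + 4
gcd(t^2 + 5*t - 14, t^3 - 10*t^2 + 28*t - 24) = t - 2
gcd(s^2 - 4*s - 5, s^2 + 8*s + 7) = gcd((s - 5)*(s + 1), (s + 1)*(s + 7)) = s + 1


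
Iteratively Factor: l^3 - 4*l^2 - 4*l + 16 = (l - 4)*(l^2 - 4) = (l - 4)*(l + 2)*(l - 2)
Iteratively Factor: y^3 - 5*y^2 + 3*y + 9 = (y + 1)*(y^2 - 6*y + 9) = (y - 3)*(y + 1)*(y - 3)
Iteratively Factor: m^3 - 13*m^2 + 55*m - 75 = (m - 5)*(m^2 - 8*m + 15) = (m - 5)*(m - 3)*(m - 5)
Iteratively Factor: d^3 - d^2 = (d)*(d^2 - d) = d*(d - 1)*(d)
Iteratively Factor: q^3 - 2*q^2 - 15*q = (q)*(q^2 - 2*q - 15) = q*(q + 3)*(q - 5)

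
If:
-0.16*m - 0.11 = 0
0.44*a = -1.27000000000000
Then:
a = -2.89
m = -0.69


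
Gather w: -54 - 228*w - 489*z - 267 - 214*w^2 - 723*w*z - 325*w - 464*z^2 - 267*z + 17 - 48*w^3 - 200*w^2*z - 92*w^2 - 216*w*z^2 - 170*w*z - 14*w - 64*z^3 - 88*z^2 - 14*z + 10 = -48*w^3 + w^2*(-200*z - 306) + w*(-216*z^2 - 893*z - 567) - 64*z^3 - 552*z^2 - 770*z - 294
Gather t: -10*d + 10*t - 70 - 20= -10*d + 10*t - 90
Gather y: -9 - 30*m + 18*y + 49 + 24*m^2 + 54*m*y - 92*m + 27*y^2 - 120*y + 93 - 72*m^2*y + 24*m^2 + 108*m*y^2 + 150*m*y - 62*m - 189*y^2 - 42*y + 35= 48*m^2 - 184*m + y^2*(108*m - 162) + y*(-72*m^2 + 204*m - 144) + 168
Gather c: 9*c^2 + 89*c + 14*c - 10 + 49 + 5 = 9*c^2 + 103*c + 44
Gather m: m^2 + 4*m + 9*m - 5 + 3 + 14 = m^2 + 13*m + 12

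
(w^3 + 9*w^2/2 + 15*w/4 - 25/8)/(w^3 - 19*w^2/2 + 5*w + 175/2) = (w^2 + 2*w - 5/4)/(w^2 - 12*w + 35)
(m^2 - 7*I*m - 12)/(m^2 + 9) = (m - 4*I)/(m + 3*I)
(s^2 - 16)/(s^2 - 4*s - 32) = (s - 4)/(s - 8)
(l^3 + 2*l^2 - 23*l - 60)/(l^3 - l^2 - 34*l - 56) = (l^2 - 2*l - 15)/(l^2 - 5*l - 14)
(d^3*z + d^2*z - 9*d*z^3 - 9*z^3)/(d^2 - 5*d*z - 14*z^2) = z*(-d^3 - d^2 + 9*d*z^2 + 9*z^2)/(-d^2 + 5*d*z + 14*z^2)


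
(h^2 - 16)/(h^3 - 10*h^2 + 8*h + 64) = (h + 4)/(h^2 - 6*h - 16)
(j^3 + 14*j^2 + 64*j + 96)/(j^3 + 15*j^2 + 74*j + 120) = (j + 4)/(j + 5)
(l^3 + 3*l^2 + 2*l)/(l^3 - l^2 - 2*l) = (l + 2)/(l - 2)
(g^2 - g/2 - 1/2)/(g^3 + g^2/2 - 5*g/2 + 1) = (2*g + 1)/(2*g^2 + 3*g - 2)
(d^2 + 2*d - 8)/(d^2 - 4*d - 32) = (d - 2)/(d - 8)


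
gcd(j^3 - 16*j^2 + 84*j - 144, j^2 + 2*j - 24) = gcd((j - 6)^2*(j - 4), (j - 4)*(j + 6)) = j - 4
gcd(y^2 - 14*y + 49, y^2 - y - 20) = 1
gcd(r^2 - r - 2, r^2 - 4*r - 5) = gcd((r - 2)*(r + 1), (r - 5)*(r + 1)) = r + 1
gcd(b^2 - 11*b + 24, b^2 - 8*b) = b - 8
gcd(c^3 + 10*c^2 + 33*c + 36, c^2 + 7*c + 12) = c^2 + 7*c + 12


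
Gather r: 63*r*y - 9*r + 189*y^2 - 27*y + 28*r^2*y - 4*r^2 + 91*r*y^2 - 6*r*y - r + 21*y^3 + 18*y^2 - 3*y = r^2*(28*y - 4) + r*(91*y^2 + 57*y - 10) + 21*y^3 + 207*y^2 - 30*y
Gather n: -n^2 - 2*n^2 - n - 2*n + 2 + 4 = -3*n^2 - 3*n + 6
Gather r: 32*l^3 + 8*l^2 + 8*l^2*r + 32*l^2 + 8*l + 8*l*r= 32*l^3 + 40*l^2 + 8*l + r*(8*l^2 + 8*l)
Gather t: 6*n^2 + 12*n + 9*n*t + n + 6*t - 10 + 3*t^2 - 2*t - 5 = 6*n^2 + 13*n + 3*t^2 + t*(9*n + 4) - 15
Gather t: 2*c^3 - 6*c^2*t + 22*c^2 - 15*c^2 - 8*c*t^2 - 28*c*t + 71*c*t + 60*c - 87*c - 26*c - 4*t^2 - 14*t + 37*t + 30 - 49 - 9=2*c^3 + 7*c^2 - 53*c + t^2*(-8*c - 4) + t*(-6*c^2 + 43*c + 23) - 28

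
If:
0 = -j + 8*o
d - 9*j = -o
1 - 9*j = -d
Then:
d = 71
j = 8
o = 1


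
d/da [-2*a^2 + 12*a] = 12 - 4*a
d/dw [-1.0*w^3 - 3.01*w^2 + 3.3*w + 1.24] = -3.0*w^2 - 6.02*w + 3.3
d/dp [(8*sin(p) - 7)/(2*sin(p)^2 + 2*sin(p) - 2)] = (-8*sin(p)^2 + 14*sin(p) - 1)*cos(p)/(2*(sin(p) - cos(p)^2)^2)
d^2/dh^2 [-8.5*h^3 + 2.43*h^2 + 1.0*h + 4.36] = 4.86 - 51.0*h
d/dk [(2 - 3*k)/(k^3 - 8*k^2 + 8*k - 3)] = (6*k^3 - 30*k^2 + 32*k - 7)/(k^6 - 16*k^5 + 80*k^4 - 134*k^3 + 112*k^2 - 48*k + 9)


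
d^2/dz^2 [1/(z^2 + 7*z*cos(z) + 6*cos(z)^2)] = ((z^2 + 7*z*cos(z) + 6*cos(z)^2)*(7*z*cos(z) - 24*sin(z)^2 + 14*sin(z) + 10) + 2*(7*z*sin(z) - 2*z + 6*sin(2*z) - 7*cos(z))^2)/((z + cos(z))^3*(z + 6*cos(z))^3)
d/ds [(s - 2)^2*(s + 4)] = 3*s^2 - 12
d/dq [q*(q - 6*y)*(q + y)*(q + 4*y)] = 4*q^3 - 3*q^2*y - 52*q*y^2 - 24*y^3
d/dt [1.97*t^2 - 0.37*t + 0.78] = 3.94*t - 0.37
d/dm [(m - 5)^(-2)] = -2/(m - 5)^3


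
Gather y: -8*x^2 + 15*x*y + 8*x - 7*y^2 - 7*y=-8*x^2 + 8*x - 7*y^2 + y*(15*x - 7)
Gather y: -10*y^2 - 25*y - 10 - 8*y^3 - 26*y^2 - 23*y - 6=-8*y^3 - 36*y^2 - 48*y - 16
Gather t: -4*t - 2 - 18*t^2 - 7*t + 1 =-18*t^2 - 11*t - 1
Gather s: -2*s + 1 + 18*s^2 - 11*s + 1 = 18*s^2 - 13*s + 2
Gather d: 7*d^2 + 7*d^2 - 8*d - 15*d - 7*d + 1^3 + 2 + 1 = 14*d^2 - 30*d + 4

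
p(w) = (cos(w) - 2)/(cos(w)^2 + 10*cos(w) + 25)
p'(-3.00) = 0.02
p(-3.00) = -0.19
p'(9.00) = -0.06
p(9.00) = -0.17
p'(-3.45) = -0.05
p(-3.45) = -0.18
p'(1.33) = -0.06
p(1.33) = -0.06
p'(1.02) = -0.04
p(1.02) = -0.05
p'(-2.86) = 0.04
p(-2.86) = -0.18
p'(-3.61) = -0.06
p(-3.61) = -0.17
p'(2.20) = -0.09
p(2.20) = -0.13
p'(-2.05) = 0.09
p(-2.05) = -0.12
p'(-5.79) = -0.02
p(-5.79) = -0.03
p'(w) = (2*sin(w)*cos(w) + 10*sin(w))*(cos(w) - 2)/(cos(w)^2 + 10*cos(w) + 25)^2 - sin(w)/(cos(w)^2 + 10*cos(w) + 25) = (cos(w) - 9)*sin(w)/(cos(w) + 5)^3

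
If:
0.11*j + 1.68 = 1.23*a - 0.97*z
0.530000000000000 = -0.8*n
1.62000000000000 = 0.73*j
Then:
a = 0.788617886178862*z + 1.5643167390578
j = 2.22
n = -0.66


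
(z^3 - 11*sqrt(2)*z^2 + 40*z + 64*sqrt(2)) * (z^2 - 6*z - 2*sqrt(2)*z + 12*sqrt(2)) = z^5 - 13*sqrt(2)*z^4 - 6*z^4 + 84*z^3 + 78*sqrt(2)*z^3 - 504*z^2 - 16*sqrt(2)*z^2 - 256*z + 96*sqrt(2)*z + 1536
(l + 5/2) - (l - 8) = 21/2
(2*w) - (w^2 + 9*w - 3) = -w^2 - 7*w + 3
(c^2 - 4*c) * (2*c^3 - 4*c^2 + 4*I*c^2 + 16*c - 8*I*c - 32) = 2*c^5 - 12*c^4 + 4*I*c^4 + 32*c^3 - 24*I*c^3 - 96*c^2 + 32*I*c^2 + 128*c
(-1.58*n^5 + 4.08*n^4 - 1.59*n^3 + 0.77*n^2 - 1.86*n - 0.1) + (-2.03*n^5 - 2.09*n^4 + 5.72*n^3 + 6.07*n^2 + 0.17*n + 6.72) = -3.61*n^5 + 1.99*n^4 + 4.13*n^3 + 6.84*n^2 - 1.69*n + 6.62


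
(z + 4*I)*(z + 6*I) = z^2 + 10*I*z - 24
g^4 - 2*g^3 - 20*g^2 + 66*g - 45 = (g - 3)^2*(g - 1)*(g + 5)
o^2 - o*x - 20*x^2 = (o - 5*x)*(o + 4*x)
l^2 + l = l*(l + 1)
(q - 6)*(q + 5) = q^2 - q - 30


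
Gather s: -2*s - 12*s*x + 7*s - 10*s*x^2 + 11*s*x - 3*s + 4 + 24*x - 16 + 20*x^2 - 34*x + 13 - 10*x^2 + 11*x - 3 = s*(-10*x^2 - x + 2) + 10*x^2 + x - 2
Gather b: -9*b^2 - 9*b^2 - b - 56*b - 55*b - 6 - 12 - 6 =-18*b^2 - 112*b - 24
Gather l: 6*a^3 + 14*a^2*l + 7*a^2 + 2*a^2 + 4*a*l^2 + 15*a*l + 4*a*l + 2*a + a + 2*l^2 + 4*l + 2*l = 6*a^3 + 9*a^2 + 3*a + l^2*(4*a + 2) + l*(14*a^2 + 19*a + 6)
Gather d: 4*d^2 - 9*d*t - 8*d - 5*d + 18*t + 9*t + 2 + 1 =4*d^2 + d*(-9*t - 13) + 27*t + 3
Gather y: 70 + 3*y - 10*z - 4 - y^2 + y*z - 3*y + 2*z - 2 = -y^2 + y*z - 8*z + 64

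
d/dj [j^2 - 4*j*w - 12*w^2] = 2*j - 4*w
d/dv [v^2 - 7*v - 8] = 2*v - 7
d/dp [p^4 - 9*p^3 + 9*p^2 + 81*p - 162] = 4*p^3 - 27*p^2 + 18*p + 81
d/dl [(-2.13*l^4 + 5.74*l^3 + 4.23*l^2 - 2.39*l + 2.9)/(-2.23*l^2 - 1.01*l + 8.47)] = (9.4998*l^5 - 6.3463*l^4 - 83.7592*l^3 + 136.2514*l^2 + 84.5902*l - 17.3143)/(4.9729*l^4 + 4.5046*l^3 - 36.7561*l^2 - 17.1094*l + 71.7409)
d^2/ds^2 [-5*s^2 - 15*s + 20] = -10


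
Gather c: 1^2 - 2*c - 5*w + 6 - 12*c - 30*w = -14*c - 35*w + 7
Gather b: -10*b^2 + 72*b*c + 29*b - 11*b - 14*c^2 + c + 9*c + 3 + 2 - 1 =-10*b^2 + b*(72*c + 18) - 14*c^2 + 10*c + 4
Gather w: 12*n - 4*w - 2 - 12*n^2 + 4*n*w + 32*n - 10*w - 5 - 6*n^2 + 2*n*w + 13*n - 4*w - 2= -18*n^2 + 57*n + w*(6*n - 18) - 9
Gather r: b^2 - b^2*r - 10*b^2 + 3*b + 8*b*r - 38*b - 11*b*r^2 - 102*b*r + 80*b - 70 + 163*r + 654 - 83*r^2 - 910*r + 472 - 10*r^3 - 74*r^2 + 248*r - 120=-9*b^2 + 45*b - 10*r^3 + r^2*(-11*b - 157) + r*(-b^2 - 94*b - 499) + 936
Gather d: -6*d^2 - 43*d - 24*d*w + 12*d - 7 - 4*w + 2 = -6*d^2 + d*(-24*w - 31) - 4*w - 5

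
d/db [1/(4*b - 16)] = -1/(4*(b - 4)^2)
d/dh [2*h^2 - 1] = 4*h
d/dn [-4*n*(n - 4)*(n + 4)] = 64 - 12*n^2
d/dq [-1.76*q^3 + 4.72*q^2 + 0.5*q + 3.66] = -5.28*q^2 + 9.44*q + 0.5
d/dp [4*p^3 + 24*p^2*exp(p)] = 12*p*(2*p*exp(p) + p + 4*exp(p))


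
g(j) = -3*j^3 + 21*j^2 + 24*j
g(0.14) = 3.76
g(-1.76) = 39.16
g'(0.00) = 24.00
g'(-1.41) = -53.11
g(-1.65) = 31.05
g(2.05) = 111.61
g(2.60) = 151.63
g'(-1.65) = -69.80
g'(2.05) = 72.28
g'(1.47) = 66.29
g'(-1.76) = -77.80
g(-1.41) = 16.32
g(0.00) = 0.00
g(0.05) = 1.25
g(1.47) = 71.13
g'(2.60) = 72.36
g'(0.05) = 26.08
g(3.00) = 180.00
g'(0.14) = 29.70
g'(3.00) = 69.00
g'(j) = -9*j^2 + 42*j + 24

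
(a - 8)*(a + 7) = a^2 - a - 56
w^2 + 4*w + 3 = (w + 1)*(w + 3)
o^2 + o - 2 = (o - 1)*(o + 2)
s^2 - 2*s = s*(s - 2)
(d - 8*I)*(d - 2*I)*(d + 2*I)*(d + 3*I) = d^4 - 5*I*d^3 + 28*d^2 - 20*I*d + 96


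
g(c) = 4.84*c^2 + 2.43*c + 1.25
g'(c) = 9.68*c + 2.43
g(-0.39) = 1.04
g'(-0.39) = -1.35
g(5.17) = 143.18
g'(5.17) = 52.48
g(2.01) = 25.69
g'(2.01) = 21.89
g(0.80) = 6.29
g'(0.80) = 10.17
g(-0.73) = 2.06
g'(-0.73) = -4.64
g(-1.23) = 5.58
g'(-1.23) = -9.48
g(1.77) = 20.71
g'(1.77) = 19.56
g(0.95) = 7.93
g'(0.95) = 11.63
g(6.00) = 190.07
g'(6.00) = 60.51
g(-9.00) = 371.42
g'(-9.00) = -84.69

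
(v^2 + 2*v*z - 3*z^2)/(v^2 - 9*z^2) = (-v + z)/(-v + 3*z)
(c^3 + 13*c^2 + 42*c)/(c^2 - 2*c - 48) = c*(c + 7)/(c - 8)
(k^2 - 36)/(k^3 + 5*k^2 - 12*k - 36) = (k - 6)/(k^2 - k - 6)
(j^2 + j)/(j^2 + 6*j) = (j + 1)/(j + 6)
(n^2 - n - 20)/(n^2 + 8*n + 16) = (n - 5)/(n + 4)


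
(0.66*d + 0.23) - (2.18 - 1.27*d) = 1.93*d - 1.95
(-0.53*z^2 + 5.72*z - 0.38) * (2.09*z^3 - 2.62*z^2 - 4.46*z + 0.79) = -1.1077*z^5 + 13.3434*z^4 - 13.4168*z^3 - 24.9343*z^2 + 6.2136*z - 0.3002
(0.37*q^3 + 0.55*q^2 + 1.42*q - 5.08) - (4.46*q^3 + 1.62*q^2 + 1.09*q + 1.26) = -4.09*q^3 - 1.07*q^2 + 0.33*q - 6.34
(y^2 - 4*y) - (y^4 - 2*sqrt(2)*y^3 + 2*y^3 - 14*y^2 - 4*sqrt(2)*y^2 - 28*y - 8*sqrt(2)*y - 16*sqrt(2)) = -y^4 - 2*y^3 + 2*sqrt(2)*y^3 + 4*sqrt(2)*y^2 + 15*y^2 + 8*sqrt(2)*y + 24*y + 16*sqrt(2)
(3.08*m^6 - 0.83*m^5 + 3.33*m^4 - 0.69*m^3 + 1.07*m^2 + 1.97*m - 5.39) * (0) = 0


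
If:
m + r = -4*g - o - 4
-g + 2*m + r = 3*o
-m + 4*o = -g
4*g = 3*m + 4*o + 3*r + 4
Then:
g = -1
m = -33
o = -8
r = 41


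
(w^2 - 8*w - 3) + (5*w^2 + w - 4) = 6*w^2 - 7*w - 7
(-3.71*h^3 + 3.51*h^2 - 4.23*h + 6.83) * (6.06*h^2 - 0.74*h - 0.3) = -22.4826*h^5 + 24.016*h^4 - 27.1182*h^3 + 43.467*h^2 - 3.7852*h - 2.049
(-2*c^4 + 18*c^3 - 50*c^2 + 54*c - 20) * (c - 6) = -2*c^5 + 30*c^4 - 158*c^3 + 354*c^2 - 344*c + 120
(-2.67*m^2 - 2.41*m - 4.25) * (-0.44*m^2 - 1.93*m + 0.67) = 1.1748*m^4 + 6.2135*m^3 + 4.7324*m^2 + 6.5878*m - 2.8475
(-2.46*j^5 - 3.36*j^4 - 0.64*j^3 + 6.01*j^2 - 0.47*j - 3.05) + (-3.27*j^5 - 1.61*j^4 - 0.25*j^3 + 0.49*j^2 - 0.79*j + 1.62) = -5.73*j^5 - 4.97*j^4 - 0.89*j^3 + 6.5*j^2 - 1.26*j - 1.43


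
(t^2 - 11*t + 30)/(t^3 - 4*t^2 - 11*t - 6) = (t - 5)/(t^2 + 2*t + 1)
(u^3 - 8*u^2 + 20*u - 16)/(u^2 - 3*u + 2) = (u^2 - 6*u + 8)/(u - 1)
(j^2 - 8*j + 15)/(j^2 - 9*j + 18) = (j - 5)/(j - 6)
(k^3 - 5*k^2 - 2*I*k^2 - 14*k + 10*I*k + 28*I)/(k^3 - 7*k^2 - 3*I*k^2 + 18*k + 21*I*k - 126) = (k^2 + 2*k*(1 - I) - 4*I)/(k^2 - 3*I*k + 18)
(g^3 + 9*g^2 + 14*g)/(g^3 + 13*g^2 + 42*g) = (g + 2)/(g + 6)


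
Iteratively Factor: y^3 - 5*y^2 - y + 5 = (y - 5)*(y^2 - 1) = (y - 5)*(y - 1)*(y + 1)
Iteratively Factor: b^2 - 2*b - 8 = (b - 4)*(b + 2)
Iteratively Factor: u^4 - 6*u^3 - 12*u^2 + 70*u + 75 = (u - 5)*(u^3 - u^2 - 17*u - 15) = (u - 5)*(u + 3)*(u^2 - 4*u - 5) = (u - 5)^2*(u + 3)*(u + 1)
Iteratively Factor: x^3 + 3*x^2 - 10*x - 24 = (x - 3)*(x^2 + 6*x + 8) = (x - 3)*(x + 2)*(x + 4)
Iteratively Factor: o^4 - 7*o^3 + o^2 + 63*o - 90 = (o + 3)*(o^3 - 10*o^2 + 31*o - 30) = (o - 5)*(o + 3)*(o^2 - 5*o + 6) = (o - 5)*(o - 2)*(o + 3)*(o - 3)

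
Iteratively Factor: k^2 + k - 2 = (k - 1)*(k + 2)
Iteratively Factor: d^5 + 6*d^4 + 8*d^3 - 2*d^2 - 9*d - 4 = (d + 1)*(d^4 + 5*d^3 + 3*d^2 - 5*d - 4) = (d + 1)^2*(d^3 + 4*d^2 - d - 4) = (d - 1)*(d + 1)^2*(d^2 + 5*d + 4) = (d - 1)*(d + 1)^3*(d + 4)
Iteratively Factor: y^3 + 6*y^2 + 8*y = (y)*(y^2 + 6*y + 8) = y*(y + 4)*(y + 2)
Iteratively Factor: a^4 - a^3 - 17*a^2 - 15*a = (a + 1)*(a^3 - 2*a^2 - 15*a) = (a - 5)*(a + 1)*(a^2 + 3*a) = a*(a - 5)*(a + 1)*(a + 3)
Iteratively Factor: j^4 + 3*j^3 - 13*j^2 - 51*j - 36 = (j + 3)*(j^3 - 13*j - 12) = (j + 1)*(j + 3)*(j^2 - j - 12) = (j - 4)*(j + 1)*(j + 3)*(j + 3)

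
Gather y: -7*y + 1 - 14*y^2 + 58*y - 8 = -14*y^2 + 51*y - 7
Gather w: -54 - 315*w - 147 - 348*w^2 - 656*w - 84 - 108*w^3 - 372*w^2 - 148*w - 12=-108*w^3 - 720*w^2 - 1119*w - 297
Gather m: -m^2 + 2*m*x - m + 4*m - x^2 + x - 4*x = -m^2 + m*(2*x + 3) - x^2 - 3*x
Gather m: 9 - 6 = 3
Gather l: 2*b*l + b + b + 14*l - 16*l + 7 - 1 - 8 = 2*b + l*(2*b - 2) - 2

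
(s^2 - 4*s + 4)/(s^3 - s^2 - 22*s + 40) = (s - 2)/(s^2 + s - 20)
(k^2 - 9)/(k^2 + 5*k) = (k^2 - 9)/(k*(k + 5))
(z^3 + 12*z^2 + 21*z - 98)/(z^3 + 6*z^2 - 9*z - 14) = (z + 7)/(z + 1)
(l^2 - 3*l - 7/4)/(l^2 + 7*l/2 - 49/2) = (l + 1/2)/(l + 7)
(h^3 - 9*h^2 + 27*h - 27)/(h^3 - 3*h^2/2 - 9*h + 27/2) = 2*(h^2 - 6*h + 9)/(2*h^2 + 3*h - 9)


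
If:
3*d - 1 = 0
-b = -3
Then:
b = 3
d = 1/3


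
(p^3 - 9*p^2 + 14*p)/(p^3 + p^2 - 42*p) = (p^2 - 9*p + 14)/(p^2 + p - 42)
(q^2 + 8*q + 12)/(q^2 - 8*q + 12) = (q^2 + 8*q + 12)/(q^2 - 8*q + 12)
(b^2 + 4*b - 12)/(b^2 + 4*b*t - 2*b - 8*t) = (b + 6)/(b + 4*t)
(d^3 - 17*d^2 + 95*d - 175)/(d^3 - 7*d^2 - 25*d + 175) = (d - 5)/(d + 5)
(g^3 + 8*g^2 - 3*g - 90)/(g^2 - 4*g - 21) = (-g^3 - 8*g^2 + 3*g + 90)/(-g^2 + 4*g + 21)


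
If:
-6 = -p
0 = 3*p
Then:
No Solution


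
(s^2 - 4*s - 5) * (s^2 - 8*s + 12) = s^4 - 12*s^3 + 39*s^2 - 8*s - 60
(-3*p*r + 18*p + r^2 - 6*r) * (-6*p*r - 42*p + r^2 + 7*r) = 18*p^2*r^2 + 18*p^2*r - 756*p^2 - 9*p*r^3 - 9*p*r^2 + 378*p*r + r^4 + r^3 - 42*r^2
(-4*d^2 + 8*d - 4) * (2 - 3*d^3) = 12*d^5 - 24*d^4 + 12*d^3 - 8*d^2 + 16*d - 8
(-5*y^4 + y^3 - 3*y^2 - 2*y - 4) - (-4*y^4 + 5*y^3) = -y^4 - 4*y^3 - 3*y^2 - 2*y - 4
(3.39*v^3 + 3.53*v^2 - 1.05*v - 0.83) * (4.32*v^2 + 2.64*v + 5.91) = 14.6448*v^5 + 24.1992*v^4 + 24.8181*v^3 + 14.5047*v^2 - 8.3967*v - 4.9053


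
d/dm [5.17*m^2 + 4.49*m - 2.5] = 10.34*m + 4.49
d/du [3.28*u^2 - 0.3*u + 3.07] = 6.56*u - 0.3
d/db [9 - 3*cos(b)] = 3*sin(b)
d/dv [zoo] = 0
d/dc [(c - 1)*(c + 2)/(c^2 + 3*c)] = 2*(c^2 + 2*c + 3)/(c^2*(c^2 + 6*c + 9))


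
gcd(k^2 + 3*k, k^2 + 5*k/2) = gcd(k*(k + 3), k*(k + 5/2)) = k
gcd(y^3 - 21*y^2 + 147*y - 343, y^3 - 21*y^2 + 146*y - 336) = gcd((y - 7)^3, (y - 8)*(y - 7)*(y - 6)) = y - 7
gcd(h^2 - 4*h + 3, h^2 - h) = h - 1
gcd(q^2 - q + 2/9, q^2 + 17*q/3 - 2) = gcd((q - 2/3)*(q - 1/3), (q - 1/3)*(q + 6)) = q - 1/3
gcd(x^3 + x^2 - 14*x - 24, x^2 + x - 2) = x + 2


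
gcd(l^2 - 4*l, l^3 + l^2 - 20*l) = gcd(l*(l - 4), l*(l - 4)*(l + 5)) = l^2 - 4*l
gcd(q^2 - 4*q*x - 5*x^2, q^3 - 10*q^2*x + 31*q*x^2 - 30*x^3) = -q + 5*x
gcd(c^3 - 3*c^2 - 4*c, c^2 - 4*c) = c^2 - 4*c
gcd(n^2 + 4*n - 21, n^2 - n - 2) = 1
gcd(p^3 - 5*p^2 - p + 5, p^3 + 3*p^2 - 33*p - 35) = p^2 - 4*p - 5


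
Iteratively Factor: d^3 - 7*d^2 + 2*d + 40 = (d - 5)*(d^2 - 2*d - 8) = (d - 5)*(d + 2)*(d - 4)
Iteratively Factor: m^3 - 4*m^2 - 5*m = (m - 5)*(m^2 + m) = (m - 5)*(m + 1)*(m)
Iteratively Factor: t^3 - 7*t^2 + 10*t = (t)*(t^2 - 7*t + 10) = t*(t - 2)*(t - 5)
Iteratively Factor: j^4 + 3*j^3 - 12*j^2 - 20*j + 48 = (j + 4)*(j^3 - j^2 - 8*j + 12) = (j + 3)*(j + 4)*(j^2 - 4*j + 4) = (j - 2)*(j + 3)*(j + 4)*(j - 2)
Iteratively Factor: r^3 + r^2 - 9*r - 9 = (r + 3)*(r^2 - 2*r - 3) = (r - 3)*(r + 3)*(r + 1)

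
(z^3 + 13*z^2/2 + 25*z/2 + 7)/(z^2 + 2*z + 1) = (z^2 + 11*z/2 + 7)/(z + 1)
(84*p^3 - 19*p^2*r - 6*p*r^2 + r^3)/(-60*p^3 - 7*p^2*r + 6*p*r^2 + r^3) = (-7*p + r)/(5*p + r)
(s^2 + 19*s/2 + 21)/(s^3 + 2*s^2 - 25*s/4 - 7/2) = 2*(s + 6)/(2*s^2 - 3*s - 2)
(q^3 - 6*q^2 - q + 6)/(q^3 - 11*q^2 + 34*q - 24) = (q + 1)/(q - 4)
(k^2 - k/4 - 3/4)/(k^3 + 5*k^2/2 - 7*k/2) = (4*k + 3)/(2*k*(2*k + 7))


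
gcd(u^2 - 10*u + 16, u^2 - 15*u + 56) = u - 8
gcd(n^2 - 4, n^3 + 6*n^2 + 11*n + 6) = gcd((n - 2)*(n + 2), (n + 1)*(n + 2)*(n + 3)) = n + 2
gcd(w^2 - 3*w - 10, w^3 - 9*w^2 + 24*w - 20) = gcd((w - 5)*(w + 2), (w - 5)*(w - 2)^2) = w - 5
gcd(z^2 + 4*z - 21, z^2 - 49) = z + 7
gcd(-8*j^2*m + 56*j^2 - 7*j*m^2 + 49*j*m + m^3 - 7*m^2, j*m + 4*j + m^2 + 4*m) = j + m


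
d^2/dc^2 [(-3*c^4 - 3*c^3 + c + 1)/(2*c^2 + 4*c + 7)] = 2*(-12*c^6 - 72*c^5 - 270*c^4 - 674*c^3 - 1122*c^2 - 459*c - 26)/(8*c^6 + 48*c^5 + 180*c^4 + 400*c^3 + 630*c^2 + 588*c + 343)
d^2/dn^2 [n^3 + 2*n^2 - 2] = 6*n + 4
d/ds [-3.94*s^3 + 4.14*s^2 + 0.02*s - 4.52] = -11.82*s^2 + 8.28*s + 0.02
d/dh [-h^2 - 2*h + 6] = -2*h - 2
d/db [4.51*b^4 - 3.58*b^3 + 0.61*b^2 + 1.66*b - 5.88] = 18.04*b^3 - 10.74*b^2 + 1.22*b + 1.66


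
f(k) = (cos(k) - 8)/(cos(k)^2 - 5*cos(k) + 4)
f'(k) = (2*sin(k)*cos(k) - 5*sin(k))*(cos(k) - 8)/(cos(k)^2 - 5*cos(k) + 4)^2 - sin(k)/(cos(k)^2 - 5*cos(k) + 4)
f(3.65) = -0.97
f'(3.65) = -0.30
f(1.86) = -1.50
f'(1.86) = 1.28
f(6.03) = -72.75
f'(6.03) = -575.02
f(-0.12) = -324.02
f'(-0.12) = -5401.21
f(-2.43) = -1.05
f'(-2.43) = -0.45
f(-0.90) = -5.77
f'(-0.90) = -12.67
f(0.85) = -6.46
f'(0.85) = 15.07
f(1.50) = -2.17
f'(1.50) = 2.61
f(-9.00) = -0.95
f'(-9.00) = -0.24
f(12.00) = -14.52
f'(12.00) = -51.28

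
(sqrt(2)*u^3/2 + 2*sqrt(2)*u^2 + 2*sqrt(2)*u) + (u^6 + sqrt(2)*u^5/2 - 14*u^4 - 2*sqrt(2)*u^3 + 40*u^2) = u^6 + sqrt(2)*u^5/2 - 14*u^4 - 3*sqrt(2)*u^3/2 + 2*sqrt(2)*u^2 + 40*u^2 + 2*sqrt(2)*u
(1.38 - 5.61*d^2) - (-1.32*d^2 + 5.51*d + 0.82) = -4.29*d^2 - 5.51*d + 0.56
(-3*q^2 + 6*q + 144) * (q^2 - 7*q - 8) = -3*q^4 + 27*q^3 + 126*q^2 - 1056*q - 1152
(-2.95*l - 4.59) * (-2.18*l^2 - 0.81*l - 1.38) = 6.431*l^3 + 12.3957*l^2 + 7.7889*l + 6.3342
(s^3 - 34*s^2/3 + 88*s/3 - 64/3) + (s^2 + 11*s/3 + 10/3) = s^3 - 31*s^2/3 + 33*s - 18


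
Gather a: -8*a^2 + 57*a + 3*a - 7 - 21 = -8*a^2 + 60*a - 28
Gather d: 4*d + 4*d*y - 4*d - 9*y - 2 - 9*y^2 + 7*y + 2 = 4*d*y - 9*y^2 - 2*y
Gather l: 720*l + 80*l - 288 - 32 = 800*l - 320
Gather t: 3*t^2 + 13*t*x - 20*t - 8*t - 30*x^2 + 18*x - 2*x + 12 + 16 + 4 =3*t^2 + t*(13*x - 28) - 30*x^2 + 16*x + 32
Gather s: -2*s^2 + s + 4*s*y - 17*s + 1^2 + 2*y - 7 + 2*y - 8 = -2*s^2 + s*(4*y - 16) + 4*y - 14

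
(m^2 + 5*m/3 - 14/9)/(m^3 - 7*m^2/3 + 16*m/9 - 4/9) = (3*m + 7)/(3*m^2 - 5*m + 2)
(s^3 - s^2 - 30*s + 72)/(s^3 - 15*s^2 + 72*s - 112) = (s^2 + 3*s - 18)/(s^2 - 11*s + 28)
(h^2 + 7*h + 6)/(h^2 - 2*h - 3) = (h + 6)/(h - 3)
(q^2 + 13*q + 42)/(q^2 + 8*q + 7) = (q + 6)/(q + 1)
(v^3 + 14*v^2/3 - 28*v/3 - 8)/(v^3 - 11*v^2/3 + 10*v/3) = (3*v^2 + 20*v + 12)/(v*(3*v - 5))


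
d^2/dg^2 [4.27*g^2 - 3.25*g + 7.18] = 8.54000000000000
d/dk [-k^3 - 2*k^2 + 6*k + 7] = -3*k^2 - 4*k + 6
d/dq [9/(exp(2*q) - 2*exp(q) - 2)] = 18*(1 - exp(q))*exp(q)/(-exp(2*q) + 2*exp(q) + 2)^2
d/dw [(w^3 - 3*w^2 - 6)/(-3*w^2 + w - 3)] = (3*w*(2 - w)*(3*w^2 - w + 3) - (6*w - 1)*(-w^3 + 3*w^2 + 6))/(3*w^2 - w + 3)^2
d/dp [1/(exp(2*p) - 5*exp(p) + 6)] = (5 - 2*exp(p))*exp(p)/(exp(2*p) - 5*exp(p) + 6)^2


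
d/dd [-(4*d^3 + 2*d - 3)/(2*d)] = -4*d - 3/(2*d^2)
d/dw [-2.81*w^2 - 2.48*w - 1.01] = -5.62*w - 2.48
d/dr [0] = 0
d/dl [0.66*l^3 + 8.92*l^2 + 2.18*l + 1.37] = 1.98*l^2 + 17.84*l + 2.18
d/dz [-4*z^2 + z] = 1 - 8*z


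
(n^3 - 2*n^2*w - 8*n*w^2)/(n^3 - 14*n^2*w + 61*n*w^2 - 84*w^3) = n*(n + 2*w)/(n^2 - 10*n*w + 21*w^2)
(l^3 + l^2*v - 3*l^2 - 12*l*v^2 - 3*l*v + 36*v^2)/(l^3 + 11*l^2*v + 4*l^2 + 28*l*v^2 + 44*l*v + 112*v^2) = (l^2 - 3*l*v - 3*l + 9*v)/(l^2 + 7*l*v + 4*l + 28*v)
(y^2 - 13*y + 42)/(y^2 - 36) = (y - 7)/(y + 6)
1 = 1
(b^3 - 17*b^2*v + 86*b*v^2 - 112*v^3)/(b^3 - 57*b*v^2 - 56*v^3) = (b^2 - 9*b*v + 14*v^2)/(b^2 + 8*b*v + 7*v^2)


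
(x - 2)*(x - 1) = x^2 - 3*x + 2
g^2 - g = g*(g - 1)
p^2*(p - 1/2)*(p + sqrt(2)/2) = p^4 - p^3/2 + sqrt(2)*p^3/2 - sqrt(2)*p^2/4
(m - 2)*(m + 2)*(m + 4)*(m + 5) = m^4 + 9*m^3 + 16*m^2 - 36*m - 80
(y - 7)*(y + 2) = y^2 - 5*y - 14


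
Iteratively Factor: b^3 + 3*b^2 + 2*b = (b + 2)*(b^2 + b) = b*(b + 2)*(b + 1)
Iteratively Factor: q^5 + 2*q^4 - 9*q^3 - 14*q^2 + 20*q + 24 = (q - 2)*(q^4 + 4*q^3 - q^2 - 16*q - 12) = (q - 2)^2*(q^3 + 6*q^2 + 11*q + 6) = (q - 2)^2*(q + 1)*(q^2 + 5*q + 6) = (q - 2)^2*(q + 1)*(q + 2)*(q + 3)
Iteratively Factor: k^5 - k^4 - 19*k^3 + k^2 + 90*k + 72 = (k - 4)*(k^4 + 3*k^3 - 7*k^2 - 27*k - 18) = (k - 4)*(k + 3)*(k^3 - 7*k - 6) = (k - 4)*(k + 2)*(k + 3)*(k^2 - 2*k - 3) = (k - 4)*(k + 1)*(k + 2)*(k + 3)*(k - 3)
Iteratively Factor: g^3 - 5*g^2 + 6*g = (g - 2)*(g^2 - 3*g) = g*(g - 2)*(g - 3)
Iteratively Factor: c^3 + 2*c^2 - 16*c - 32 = (c + 4)*(c^2 - 2*c - 8) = (c + 2)*(c + 4)*(c - 4)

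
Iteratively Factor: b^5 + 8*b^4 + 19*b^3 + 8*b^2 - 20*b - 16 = (b - 1)*(b^4 + 9*b^3 + 28*b^2 + 36*b + 16) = (b - 1)*(b + 4)*(b^3 + 5*b^2 + 8*b + 4) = (b - 1)*(b + 1)*(b + 4)*(b^2 + 4*b + 4) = (b - 1)*(b + 1)*(b + 2)*(b + 4)*(b + 2)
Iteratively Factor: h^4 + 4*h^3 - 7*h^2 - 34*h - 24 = (h - 3)*(h^3 + 7*h^2 + 14*h + 8) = (h - 3)*(h + 2)*(h^2 + 5*h + 4) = (h - 3)*(h + 1)*(h + 2)*(h + 4)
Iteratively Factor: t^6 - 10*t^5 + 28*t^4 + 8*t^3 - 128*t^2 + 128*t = (t - 4)*(t^5 - 6*t^4 + 4*t^3 + 24*t^2 - 32*t) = (t - 4)*(t + 2)*(t^4 - 8*t^3 + 20*t^2 - 16*t) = t*(t - 4)*(t + 2)*(t^3 - 8*t^2 + 20*t - 16) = t*(t - 4)^2*(t + 2)*(t^2 - 4*t + 4) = t*(t - 4)^2*(t - 2)*(t + 2)*(t - 2)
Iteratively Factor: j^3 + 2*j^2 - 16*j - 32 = (j + 4)*(j^2 - 2*j - 8) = (j + 2)*(j + 4)*(j - 4)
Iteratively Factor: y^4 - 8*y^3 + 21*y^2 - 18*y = (y - 2)*(y^3 - 6*y^2 + 9*y) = y*(y - 2)*(y^2 - 6*y + 9) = y*(y - 3)*(y - 2)*(y - 3)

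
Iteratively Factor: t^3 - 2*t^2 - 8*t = (t - 4)*(t^2 + 2*t) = (t - 4)*(t + 2)*(t)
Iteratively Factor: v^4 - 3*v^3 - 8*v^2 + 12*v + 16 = (v + 2)*(v^3 - 5*v^2 + 2*v + 8) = (v - 4)*(v + 2)*(v^2 - v - 2) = (v - 4)*(v + 1)*(v + 2)*(v - 2)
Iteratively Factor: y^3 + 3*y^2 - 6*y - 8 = (y - 2)*(y^2 + 5*y + 4) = (y - 2)*(y + 4)*(y + 1)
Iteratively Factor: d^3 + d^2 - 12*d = (d + 4)*(d^2 - 3*d) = (d - 3)*(d + 4)*(d)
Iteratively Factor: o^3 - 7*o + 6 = (o - 2)*(o^2 + 2*o - 3) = (o - 2)*(o + 3)*(o - 1)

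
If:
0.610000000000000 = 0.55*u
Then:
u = 1.11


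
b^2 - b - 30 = (b - 6)*(b + 5)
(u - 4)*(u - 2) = u^2 - 6*u + 8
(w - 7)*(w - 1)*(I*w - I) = I*w^3 - 9*I*w^2 + 15*I*w - 7*I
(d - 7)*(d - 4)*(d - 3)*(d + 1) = d^4 - 13*d^3 + 47*d^2 - 23*d - 84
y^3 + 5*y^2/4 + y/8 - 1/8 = (y - 1/4)*(y + 1/2)*(y + 1)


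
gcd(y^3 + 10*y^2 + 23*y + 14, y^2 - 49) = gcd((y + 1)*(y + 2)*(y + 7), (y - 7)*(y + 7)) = y + 7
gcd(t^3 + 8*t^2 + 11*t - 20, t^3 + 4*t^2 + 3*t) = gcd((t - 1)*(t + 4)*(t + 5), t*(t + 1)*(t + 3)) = 1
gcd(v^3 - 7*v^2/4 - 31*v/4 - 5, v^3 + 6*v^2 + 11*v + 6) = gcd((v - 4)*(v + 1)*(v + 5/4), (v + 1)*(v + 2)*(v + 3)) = v + 1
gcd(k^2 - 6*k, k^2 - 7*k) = k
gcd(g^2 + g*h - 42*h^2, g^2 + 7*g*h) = g + 7*h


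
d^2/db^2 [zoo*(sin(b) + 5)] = zoo*sin(b)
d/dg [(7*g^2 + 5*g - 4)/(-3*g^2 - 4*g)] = (-13*g^2 - 24*g - 16)/(g^2*(9*g^2 + 24*g + 16))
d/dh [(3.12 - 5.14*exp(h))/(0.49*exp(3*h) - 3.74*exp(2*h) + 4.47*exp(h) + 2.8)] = (5.0372*exp(3*h) - 23.81*exp(2*h) + 23.3376*exp(h) - 28.3384)*exp(h)/(0.2401*exp(6*h) - 3.6652*exp(5*h) + 18.3682*exp(4*h) - 30.6916*exp(3*h) - 0.963100000000001*exp(2*h) + 25.032*exp(h) + 7.84)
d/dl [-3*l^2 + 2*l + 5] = 2 - 6*l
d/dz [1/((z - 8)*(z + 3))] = (5 - 2*z)/(z^4 - 10*z^3 - 23*z^2 + 240*z + 576)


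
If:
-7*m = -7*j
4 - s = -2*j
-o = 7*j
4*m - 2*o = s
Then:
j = 1/4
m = 1/4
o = -7/4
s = 9/2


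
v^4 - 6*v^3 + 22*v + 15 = (v - 5)*(v - 3)*(v + 1)^2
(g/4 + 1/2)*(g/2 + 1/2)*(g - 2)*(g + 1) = g^4/8 + g^3/4 - 3*g^2/8 - g - 1/2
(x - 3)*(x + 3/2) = x^2 - 3*x/2 - 9/2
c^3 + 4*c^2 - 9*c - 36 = (c - 3)*(c + 3)*(c + 4)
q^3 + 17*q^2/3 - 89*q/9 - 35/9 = (q - 5/3)*(q + 1/3)*(q + 7)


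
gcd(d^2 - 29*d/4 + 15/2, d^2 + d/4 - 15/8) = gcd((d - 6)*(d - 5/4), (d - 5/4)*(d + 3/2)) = d - 5/4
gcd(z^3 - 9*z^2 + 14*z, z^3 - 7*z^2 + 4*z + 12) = z - 2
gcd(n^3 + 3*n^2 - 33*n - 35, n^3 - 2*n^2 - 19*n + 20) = n - 5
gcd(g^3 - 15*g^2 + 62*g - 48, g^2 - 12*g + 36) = g - 6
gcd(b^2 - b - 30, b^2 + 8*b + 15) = b + 5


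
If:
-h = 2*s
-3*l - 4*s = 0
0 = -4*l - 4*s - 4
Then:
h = -6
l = -4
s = 3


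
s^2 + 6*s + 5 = (s + 1)*(s + 5)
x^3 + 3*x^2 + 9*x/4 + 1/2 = (x + 1/2)^2*(x + 2)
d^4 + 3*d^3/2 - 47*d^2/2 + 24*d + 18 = (d - 3)*(d - 2)*(d + 1/2)*(d + 6)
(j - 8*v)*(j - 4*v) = j^2 - 12*j*v + 32*v^2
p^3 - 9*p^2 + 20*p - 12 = (p - 6)*(p - 2)*(p - 1)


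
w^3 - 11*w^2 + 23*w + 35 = (w - 7)*(w - 5)*(w + 1)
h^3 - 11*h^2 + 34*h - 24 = (h - 6)*(h - 4)*(h - 1)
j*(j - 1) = j^2 - j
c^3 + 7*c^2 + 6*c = c*(c + 1)*(c + 6)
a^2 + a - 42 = (a - 6)*(a + 7)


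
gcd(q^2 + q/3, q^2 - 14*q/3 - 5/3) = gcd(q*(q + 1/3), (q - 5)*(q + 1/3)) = q + 1/3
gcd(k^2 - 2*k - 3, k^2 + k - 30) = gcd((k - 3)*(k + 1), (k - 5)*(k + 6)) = 1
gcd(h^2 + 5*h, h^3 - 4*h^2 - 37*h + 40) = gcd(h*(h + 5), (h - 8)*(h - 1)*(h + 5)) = h + 5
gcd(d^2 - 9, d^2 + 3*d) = d + 3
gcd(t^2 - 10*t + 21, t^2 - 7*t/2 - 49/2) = t - 7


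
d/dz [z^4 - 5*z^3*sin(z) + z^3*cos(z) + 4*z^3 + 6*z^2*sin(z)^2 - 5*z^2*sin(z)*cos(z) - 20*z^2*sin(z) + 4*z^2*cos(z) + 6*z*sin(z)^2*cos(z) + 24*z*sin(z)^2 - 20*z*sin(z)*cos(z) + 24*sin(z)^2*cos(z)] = -z^3*sin(z) - 5*z^3*cos(z) + 4*z^3 - 19*z^2*sin(z) + 6*z^2*sin(2*z) - 17*z^2*cos(z) - 5*z^2*cos(2*z) + 12*z^2 - 83*z*sin(z)/2 + 19*z*sin(2*z) + 9*z*sin(3*z)/2 + 8*z*cos(z) - 26*z*cos(2*z) + 6*z - 6*sin(z) - 10*sin(2*z) + 18*sin(3*z) + 3*cos(z)/2 - 12*cos(2*z) - 3*cos(3*z)/2 + 12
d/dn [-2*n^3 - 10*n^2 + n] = -6*n^2 - 20*n + 1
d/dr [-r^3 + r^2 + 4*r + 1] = -3*r^2 + 2*r + 4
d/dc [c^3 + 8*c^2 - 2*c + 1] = 3*c^2 + 16*c - 2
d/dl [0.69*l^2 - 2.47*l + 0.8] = 1.38*l - 2.47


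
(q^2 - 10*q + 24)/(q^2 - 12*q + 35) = (q^2 - 10*q + 24)/(q^2 - 12*q + 35)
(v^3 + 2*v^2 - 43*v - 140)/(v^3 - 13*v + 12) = (v^2 - 2*v - 35)/(v^2 - 4*v + 3)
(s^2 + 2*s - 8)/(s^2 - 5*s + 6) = (s + 4)/(s - 3)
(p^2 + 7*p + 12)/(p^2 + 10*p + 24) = (p + 3)/(p + 6)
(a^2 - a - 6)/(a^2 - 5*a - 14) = (a - 3)/(a - 7)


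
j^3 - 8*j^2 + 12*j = j*(j - 6)*(j - 2)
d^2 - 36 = (d - 6)*(d + 6)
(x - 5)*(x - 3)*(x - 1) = x^3 - 9*x^2 + 23*x - 15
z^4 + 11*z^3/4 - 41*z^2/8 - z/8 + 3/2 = (z - 1)*(z - 3/4)*(z + 1/2)*(z + 4)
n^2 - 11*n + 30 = (n - 6)*(n - 5)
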